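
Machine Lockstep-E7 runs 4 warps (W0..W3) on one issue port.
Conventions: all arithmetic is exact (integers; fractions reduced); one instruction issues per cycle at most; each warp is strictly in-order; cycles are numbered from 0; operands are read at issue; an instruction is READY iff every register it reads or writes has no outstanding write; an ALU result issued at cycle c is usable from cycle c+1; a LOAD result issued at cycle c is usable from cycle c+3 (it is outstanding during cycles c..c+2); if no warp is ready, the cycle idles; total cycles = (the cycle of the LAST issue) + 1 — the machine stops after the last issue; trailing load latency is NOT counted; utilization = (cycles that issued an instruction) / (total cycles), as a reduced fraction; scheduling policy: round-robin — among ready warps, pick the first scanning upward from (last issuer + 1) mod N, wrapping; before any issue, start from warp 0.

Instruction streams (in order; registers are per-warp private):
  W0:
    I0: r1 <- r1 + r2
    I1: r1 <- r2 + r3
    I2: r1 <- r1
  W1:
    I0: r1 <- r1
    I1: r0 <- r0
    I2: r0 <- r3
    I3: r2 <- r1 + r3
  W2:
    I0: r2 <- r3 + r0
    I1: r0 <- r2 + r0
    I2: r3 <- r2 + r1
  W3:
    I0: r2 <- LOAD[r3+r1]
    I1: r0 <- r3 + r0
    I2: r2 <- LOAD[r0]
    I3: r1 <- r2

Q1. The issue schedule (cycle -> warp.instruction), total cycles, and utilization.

cycle 0: W0.I0
cycle 1: W1.I0
cycle 2: W2.I0
cycle 3: W3.I0
cycle 4: W0.I1
cycle 5: W1.I1
cycle 6: W2.I1
cycle 7: W3.I1
cycle 8: W0.I2
cycle 9: W1.I2
cycle 10: W2.I2
cycle 11: W3.I2
cycle 12: W1.I3
cycle 13: idle
cycle 14: W3.I3

Answer: 15 cycles, utilization 14/15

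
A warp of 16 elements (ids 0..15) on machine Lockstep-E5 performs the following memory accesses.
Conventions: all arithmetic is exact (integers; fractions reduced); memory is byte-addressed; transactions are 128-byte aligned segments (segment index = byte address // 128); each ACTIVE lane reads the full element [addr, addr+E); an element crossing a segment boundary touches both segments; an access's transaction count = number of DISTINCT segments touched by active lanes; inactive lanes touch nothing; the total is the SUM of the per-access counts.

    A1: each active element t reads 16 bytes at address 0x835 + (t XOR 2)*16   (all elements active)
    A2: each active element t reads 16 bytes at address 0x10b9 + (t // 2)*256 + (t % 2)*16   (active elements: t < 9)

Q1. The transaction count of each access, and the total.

A1: 3 transactions
A2: 5 transactions

Answer: 3,5; total 8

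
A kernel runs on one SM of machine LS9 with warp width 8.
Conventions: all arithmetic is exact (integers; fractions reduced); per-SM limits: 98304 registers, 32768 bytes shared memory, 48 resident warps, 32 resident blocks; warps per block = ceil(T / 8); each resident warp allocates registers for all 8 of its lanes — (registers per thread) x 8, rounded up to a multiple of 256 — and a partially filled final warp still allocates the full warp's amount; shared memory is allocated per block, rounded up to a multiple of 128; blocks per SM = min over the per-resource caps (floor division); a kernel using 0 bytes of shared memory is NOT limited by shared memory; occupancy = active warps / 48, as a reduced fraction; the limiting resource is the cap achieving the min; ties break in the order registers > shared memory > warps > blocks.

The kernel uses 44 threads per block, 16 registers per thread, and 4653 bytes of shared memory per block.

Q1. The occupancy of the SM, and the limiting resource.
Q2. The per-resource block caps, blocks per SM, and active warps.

Answer: occupancy 3/4, limited by shared memory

registers: 64 blocks
shared memory: 6 blocks
warps: 8 blocks
blocks: 32 blocks

Answer: 6 blocks, 36 active warps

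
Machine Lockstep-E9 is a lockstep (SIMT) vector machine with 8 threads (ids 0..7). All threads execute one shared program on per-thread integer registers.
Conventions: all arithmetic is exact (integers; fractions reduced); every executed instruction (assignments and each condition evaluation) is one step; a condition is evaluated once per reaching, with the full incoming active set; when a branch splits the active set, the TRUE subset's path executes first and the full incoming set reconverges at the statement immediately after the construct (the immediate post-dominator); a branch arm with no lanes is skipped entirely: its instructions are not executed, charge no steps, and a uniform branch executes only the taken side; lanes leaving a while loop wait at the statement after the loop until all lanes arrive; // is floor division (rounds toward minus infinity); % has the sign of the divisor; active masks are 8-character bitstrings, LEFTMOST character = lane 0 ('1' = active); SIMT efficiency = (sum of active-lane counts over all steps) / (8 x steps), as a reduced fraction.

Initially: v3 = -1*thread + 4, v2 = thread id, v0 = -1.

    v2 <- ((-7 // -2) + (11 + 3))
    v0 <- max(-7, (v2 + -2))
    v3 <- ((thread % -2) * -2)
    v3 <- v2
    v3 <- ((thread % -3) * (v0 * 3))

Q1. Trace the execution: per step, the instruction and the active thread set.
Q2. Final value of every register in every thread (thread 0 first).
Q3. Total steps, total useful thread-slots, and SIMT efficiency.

step 0: v2 <- ((-7 // -2) + (11 + 3)) 11111111
step 1: v0 <- max(-7, (v2 + -2))     11111111
step 2: v3 <- ((thread % -2) * -2)   11111111
step 3: v3 <- v2                     11111111
step 4: v3 <- ((thread % -3) * (v0 * 3)) 11111111

Answer: 5 steps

v3: 0,-90,-45,0,-90,-45,0,-90
v2: 17,17,17,17,17,17,17,17
v0: 15,15,15,15,15,15,15,15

steps = 5; useful = 40; efficiency = 40/40 = 1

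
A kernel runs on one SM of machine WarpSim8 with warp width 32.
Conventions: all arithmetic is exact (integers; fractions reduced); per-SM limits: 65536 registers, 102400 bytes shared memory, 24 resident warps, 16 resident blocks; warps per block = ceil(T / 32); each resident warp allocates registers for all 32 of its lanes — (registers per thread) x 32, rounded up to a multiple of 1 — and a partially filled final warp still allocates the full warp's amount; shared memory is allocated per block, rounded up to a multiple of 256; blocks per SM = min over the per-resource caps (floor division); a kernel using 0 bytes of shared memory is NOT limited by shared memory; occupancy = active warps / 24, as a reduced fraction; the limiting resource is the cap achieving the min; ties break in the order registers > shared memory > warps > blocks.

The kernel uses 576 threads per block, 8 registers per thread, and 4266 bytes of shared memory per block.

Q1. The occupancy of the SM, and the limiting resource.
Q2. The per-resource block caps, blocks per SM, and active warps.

Answer: occupancy 3/4, limited by warps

registers: 14 blocks
shared memory: 23 blocks
warps: 1 block
blocks: 16 blocks

Answer: 1 block, 18 active warps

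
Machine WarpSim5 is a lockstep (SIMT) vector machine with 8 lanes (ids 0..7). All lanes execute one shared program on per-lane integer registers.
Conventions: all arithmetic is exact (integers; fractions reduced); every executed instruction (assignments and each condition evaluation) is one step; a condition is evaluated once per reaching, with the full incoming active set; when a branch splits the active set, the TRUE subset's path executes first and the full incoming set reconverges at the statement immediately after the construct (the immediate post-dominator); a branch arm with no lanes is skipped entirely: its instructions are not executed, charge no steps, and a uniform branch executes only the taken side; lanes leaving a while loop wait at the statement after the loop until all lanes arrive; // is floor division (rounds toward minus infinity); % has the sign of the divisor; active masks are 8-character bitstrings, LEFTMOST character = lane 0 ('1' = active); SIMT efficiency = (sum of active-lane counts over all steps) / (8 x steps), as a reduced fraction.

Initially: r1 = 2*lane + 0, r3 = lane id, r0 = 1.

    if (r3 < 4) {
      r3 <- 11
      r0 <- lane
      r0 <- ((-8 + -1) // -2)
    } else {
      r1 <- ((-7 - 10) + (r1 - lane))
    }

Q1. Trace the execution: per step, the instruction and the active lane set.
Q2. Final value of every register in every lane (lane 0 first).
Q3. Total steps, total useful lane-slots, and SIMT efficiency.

step 0: eval (r3 < 4)                11111111
step 1: r3 <- 11                     11110000
step 2: r0 <- lane                   11110000
step 3: r0 <- ((-8 + -1) // -2)      11110000
step 4: r1 <- ((-7 - 10) + (r1 - lane)) 00001111

Answer: 5 steps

r1: 0,2,4,6,-13,-12,-11,-10
r3: 11,11,11,11,4,5,6,7
r0: 4,4,4,4,1,1,1,1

steps = 5; useful = 24; efficiency = 24/40 = 3/5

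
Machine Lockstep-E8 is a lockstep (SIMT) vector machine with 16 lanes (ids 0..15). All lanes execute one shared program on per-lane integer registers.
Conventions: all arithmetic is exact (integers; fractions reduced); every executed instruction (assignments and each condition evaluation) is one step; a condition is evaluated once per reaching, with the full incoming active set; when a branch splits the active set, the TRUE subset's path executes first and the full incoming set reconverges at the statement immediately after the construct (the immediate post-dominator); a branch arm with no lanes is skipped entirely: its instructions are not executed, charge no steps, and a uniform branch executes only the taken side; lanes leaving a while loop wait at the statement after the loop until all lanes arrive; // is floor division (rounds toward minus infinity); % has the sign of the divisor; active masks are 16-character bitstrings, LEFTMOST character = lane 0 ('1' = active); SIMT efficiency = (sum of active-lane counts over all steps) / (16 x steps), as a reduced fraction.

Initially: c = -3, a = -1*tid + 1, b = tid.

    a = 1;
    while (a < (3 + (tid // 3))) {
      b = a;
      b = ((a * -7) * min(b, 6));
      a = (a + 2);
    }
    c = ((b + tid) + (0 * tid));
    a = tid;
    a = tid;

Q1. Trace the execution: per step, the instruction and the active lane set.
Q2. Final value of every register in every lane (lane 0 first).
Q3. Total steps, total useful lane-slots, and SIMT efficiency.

step 0: a <- 1                       1111111111111111
step 1: eval (a < (3 + (tid // 3)))  1111111111111111
step 2: b <- a                       1111111111111111
step 3: b <- ((a * -7) * min(b, 6))  1111111111111111
step 4: a <- (a + 2)                 1111111111111111
step 5: eval (a < (3 + (tid // 3)))  1111111111111111
step 6: b <- a                       0001111111111111
step 7: b <- ((a * -7) * min(b, 6))  0001111111111111
step 8: a <- (a + 2)                 0001111111111111
step 9: eval (a < (3 + (tid // 3)))  0001111111111111
step 10: b <- a                       0000000001111111
step 11: b <- ((a * -7) * min(b, 6))  0000000001111111
step 12: a <- (a + 2)                 0000000001111111
step 13: eval (a < (3 + (tid // 3)))  0000000001111111
step 14: b <- a                       0000000000000001
step 15: b <- ((a * -7) * min(b, 6))  0000000000000001
step 16: a <- (a + 2)                 0000000000000001
step 17: eval (a < (3 + (tid // 3)))  0000000000000001
step 18: c <- ((b + tid) + (0 * tid)) 1111111111111111
step 19: a <- tid                     1111111111111111
step 20: a <- tid                     1111111111111111

Answer: 21 steps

c: -7,-6,-5,-60,-59,-58,-57,-56,-55,-166,-165,-164,-163,-162,-161,-279
a: 0,1,2,3,4,5,6,7,8,9,10,11,12,13,14,15
b: -7,-7,-7,-63,-63,-63,-63,-63,-63,-175,-175,-175,-175,-175,-175,-294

steps = 21; useful = 228; efficiency = 228/336 = 19/28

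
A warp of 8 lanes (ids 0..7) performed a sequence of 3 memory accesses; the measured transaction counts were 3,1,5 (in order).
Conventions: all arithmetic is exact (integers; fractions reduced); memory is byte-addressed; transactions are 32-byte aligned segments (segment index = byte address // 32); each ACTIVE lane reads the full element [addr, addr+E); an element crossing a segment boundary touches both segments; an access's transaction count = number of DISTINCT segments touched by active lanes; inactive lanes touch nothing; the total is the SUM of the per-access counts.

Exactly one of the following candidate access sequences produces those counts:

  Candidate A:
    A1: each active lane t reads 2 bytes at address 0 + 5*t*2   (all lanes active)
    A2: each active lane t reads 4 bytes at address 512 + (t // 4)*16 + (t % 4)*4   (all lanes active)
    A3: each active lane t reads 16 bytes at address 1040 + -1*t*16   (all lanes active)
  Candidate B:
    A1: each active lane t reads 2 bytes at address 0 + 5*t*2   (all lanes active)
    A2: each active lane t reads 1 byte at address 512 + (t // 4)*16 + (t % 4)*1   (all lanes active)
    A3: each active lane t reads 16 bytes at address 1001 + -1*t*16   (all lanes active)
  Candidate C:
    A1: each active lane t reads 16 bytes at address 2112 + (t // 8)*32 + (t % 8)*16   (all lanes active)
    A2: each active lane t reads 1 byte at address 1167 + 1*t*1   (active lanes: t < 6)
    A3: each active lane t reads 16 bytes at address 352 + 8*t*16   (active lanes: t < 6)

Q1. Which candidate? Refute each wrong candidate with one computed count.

A: A3 gives 4 transactions, not 5
C: A1 gives 4 transactions, not 3
B: all counts match (3,1,5)

Answer: B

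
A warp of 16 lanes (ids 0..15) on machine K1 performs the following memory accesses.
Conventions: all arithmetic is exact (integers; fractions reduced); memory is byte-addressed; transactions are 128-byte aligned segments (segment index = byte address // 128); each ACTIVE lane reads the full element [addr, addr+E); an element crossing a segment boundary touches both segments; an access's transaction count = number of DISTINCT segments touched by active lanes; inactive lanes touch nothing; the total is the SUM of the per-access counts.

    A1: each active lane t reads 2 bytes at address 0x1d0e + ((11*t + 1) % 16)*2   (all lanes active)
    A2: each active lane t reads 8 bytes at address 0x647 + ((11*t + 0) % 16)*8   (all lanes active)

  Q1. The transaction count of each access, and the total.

A1: 1 transaction
A2: 2 transactions

Answer: 1,2; total 3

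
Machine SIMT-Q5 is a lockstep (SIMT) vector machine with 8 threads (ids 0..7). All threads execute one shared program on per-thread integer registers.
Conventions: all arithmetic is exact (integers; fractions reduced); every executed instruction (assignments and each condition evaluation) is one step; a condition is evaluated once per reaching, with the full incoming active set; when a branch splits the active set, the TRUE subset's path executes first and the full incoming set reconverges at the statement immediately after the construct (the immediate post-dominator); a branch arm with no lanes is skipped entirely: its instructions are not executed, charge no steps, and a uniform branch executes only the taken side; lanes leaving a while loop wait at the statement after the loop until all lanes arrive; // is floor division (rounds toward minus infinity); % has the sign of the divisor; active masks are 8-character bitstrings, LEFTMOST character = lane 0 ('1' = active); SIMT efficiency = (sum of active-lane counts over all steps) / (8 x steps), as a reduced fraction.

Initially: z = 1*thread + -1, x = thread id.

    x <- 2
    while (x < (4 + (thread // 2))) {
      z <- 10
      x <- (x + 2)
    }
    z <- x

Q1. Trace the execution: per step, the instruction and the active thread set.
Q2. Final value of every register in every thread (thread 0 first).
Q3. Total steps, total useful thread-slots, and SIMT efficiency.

step 0: x <- 2                       11111111
step 1: eval (x < (4 + (thread // 2))) 11111111
step 2: z <- 10                      11111111
step 3: x <- (x + 2)                 11111111
step 4: eval (x < (4 + (thread // 2))) 11111111
step 5: z <- 10                      00111111
step 6: x <- (x + 2)                 00111111
step 7: eval (x < (4 + (thread // 2))) 00111111
step 8: z <- 10                      00000011
step 9: x <- (x + 2)                 00000011
step 10: eval (x < (4 + (thread // 2))) 00000011
step 11: z <- x                       11111111

Answer: 12 steps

z: 4,4,6,6,6,6,8,8
x: 4,4,6,6,6,6,8,8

steps = 12; useful = 72; efficiency = 72/96 = 3/4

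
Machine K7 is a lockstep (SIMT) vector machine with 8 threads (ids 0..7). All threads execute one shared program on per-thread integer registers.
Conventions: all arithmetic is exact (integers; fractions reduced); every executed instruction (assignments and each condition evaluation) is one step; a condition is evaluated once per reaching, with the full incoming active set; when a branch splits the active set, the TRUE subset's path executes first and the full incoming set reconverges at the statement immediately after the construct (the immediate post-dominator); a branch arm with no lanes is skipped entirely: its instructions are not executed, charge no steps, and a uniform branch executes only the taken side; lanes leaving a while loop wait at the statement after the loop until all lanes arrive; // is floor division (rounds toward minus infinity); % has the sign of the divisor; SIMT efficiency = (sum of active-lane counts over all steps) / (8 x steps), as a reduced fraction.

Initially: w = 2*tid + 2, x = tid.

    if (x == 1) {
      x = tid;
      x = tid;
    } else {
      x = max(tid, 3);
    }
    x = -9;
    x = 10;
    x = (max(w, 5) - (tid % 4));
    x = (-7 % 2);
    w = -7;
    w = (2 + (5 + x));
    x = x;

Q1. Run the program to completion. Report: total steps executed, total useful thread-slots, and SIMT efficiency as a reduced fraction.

Answer: 11 steps, 73 useful, 73/88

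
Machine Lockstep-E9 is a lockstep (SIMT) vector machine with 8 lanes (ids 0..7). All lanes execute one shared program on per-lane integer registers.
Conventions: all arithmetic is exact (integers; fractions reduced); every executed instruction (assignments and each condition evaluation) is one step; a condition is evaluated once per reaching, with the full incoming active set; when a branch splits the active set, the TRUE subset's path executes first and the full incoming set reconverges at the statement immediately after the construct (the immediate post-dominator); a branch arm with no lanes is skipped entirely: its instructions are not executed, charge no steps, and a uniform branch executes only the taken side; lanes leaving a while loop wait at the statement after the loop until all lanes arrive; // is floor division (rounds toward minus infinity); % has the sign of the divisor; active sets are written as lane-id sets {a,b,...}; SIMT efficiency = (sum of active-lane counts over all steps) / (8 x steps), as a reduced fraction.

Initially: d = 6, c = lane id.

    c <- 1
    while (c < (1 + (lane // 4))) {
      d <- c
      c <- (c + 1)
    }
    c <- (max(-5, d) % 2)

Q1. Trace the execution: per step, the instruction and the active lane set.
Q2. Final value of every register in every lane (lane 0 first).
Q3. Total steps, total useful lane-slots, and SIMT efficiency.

step 0: c <- 1                       {0,1,2,3,4,5,6,7}
step 1: eval (c < (1 + (lane // 4))) {0,1,2,3,4,5,6,7}
step 2: d <- c                       {4,5,6,7}
step 3: c <- (c + 1)                 {4,5,6,7}
step 4: eval (c < (1 + (lane // 4))) {4,5,6,7}
step 5: c <- (max(-5, d) % 2)        {0,1,2,3,4,5,6,7}

Answer: 6 steps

d: 6,6,6,6,1,1,1,1
c: 0,0,0,0,1,1,1,1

steps = 6; useful = 36; efficiency = 36/48 = 3/4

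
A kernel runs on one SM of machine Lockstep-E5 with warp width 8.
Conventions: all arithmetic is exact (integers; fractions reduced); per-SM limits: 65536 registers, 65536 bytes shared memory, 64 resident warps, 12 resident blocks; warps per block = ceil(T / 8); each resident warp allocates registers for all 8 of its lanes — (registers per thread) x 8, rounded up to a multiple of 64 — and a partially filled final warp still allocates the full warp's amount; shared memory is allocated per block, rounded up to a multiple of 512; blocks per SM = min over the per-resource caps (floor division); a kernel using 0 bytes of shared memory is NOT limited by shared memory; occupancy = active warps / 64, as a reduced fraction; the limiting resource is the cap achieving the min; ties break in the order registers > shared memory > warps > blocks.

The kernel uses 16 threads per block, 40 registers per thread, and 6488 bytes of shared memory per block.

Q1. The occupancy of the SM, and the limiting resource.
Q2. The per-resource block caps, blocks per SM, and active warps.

Answer: occupancy 9/32, limited by shared memory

registers: 102 blocks
shared memory: 9 blocks
warps: 32 blocks
blocks: 12 blocks

Answer: 9 blocks, 18 active warps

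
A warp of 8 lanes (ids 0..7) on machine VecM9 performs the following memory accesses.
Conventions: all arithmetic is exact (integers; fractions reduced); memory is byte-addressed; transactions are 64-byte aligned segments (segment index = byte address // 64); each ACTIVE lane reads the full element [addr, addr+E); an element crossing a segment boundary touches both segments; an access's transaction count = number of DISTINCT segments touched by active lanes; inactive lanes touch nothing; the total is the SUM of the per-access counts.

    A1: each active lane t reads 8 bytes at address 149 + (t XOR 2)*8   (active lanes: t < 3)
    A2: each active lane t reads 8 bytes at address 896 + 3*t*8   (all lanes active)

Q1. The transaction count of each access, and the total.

A1: 1 transaction
A2: 3 transactions

Answer: 1,3; total 4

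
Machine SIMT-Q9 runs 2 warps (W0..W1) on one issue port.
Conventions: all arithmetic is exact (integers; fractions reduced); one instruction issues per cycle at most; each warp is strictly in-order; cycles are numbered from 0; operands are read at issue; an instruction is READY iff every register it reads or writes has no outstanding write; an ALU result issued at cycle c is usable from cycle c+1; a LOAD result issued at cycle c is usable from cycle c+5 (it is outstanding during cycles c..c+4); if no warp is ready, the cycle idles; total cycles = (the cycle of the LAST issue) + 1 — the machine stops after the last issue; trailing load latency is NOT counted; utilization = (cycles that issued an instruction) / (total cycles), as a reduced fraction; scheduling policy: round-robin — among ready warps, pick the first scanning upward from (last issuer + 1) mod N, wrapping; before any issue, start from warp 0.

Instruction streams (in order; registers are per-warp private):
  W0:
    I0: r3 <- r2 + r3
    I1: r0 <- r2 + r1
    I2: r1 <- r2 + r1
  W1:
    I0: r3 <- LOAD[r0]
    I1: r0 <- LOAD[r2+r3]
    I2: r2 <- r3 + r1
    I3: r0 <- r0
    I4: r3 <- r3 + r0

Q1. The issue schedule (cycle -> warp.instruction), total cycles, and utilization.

cycle 0: W0.I0
cycle 1: W1.I0
cycle 2: W0.I1
cycle 3: W0.I2
cycle 4: idle
cycle 5: idle
cycle 6: W1.I1
cycle 7: W1.I2
cycle 8: idle
cycle 9: idle
cycle 10: idle
cycle 11: W1.I3
cycle 12: W1.I4

Answer: 13 cycles, utilization 8/13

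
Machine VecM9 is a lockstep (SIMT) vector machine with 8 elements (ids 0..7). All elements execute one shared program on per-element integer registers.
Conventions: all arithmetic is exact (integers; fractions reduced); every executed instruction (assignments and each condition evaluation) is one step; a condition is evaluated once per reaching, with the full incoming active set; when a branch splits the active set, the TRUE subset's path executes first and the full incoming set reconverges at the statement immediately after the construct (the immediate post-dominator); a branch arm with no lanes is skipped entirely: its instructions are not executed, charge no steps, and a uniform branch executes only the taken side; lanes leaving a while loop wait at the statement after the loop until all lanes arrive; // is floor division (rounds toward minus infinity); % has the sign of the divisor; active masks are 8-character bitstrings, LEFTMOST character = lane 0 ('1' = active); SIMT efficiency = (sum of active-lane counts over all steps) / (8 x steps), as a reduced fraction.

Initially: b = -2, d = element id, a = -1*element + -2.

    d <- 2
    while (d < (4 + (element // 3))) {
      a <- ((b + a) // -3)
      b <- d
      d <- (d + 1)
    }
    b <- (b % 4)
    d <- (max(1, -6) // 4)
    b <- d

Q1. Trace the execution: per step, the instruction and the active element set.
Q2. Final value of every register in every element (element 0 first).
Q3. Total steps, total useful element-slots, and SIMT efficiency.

step 0: d <- 2                       11111111
step 1: eval (d < (4 + (element // 3))) 11111111
step 2: a <- ((b + a) // -3)         11111111
step 3: b <- d                       11111111
step 4: d <- (d + 1)                 11111111
step 5: eval (d < (4 + (element // 3))) 11111111
step 6: a <- ((b + a) // -3)         11111111
step 7: b <- d                       11111111
step 8: d <- (d + 1)                 11111111
step 9: eval (d < (4 + (element // 3))) 11111111
step 10: a <- ((b + a) // -3)         00011111
step 11: b <- d                       00011111
step 12: d <- (d + 1)                 00011111
step 13: eval (d < (4 + (element // 3))) 00011111
step 14: a <- ((b + a) // -3)         00000011
step 15: b <- d                       00000011
step 16: d <- (d + 1)                 00000011
step 17: eval (d < (4 + (element // 3))) 00000011
step 18: b <- (b % 4)                 11111111
step 19: d <- (max(1, -6) // 4)       11111111
step 20: b <- d                       11111111

Answer: 21 steps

b: 0,0,0,0,0,0,0,0
d: 0,0,0,0,0,0,0,0
a: -1,-1,-2,-1,-1,-1,-1,-1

steps = 21; useful = 132; efficiency = 132/168 = 11/14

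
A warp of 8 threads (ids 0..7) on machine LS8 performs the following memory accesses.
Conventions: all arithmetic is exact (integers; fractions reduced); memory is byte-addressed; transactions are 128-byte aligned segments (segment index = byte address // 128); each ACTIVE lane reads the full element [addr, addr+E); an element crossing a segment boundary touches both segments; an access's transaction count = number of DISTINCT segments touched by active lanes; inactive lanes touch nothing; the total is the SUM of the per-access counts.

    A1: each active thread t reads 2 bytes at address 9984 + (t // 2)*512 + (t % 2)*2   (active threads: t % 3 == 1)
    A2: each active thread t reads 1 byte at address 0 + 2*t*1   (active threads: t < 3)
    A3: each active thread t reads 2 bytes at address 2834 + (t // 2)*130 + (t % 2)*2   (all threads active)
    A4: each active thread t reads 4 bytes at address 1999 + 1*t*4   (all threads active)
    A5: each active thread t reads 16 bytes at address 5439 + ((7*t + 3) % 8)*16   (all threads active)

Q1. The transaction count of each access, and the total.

A1: 3 transactions
A2: 1 transaction
A3: 4 transactions
A4: 1 transaction
A5: 2 transactions

Answer: 3,1,4,1,2; total 11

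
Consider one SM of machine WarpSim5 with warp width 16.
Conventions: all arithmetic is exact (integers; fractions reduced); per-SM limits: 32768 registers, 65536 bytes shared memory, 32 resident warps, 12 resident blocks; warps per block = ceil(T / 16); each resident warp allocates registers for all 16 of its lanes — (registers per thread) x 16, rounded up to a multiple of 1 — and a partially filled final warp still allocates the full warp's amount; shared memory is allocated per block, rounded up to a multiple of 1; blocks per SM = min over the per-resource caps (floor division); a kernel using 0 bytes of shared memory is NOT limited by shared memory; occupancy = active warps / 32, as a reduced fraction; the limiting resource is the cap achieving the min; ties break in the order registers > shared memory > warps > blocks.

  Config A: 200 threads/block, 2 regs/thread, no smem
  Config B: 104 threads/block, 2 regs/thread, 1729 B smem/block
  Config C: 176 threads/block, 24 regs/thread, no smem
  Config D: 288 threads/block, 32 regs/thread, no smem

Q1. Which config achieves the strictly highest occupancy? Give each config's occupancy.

occupancies: A 13/16, B 7/8, C 11/16, D 9/16

Answer: B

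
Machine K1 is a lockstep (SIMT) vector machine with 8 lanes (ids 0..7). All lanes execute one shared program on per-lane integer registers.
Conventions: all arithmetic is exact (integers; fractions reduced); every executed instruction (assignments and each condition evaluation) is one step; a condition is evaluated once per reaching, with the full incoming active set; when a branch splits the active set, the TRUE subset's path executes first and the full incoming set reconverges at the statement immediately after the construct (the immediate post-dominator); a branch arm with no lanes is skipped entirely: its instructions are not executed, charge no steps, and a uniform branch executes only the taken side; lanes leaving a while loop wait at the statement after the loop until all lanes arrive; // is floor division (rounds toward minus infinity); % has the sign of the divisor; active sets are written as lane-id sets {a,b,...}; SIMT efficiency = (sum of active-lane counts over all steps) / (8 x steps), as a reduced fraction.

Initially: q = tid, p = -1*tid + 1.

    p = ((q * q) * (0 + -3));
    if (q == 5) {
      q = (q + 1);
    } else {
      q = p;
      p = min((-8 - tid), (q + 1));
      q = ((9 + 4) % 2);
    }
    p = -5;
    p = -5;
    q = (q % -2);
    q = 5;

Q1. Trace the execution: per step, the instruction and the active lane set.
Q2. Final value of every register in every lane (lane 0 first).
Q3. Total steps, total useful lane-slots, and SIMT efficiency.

step 0: p <- ((q * q) * (0 + -3))    {0,1,2,3,4,5,6,7}
step 1: eval (q == 5)                {0,1,2,3,4,5,6,7}
step 2: q <- (q + 1)                 {5}
step 3: q <- p                       {0,1,2,3,4,6,7}
step 4: p <- min((-8 - tid), (q + 1)) {0,1,2,3,4,6,7}
step 5: q <- ((9 + 4) % 2)           {0,1,2,3,4,6,7}
step 6: p <- -5                      {0,1,2,3,4,5,6,7}
step 7: p <- -5                      {0,1,2,3,4,5,6,7}
step 8: q <- (q % -2)                {0,1,2,3,4,5,6,7}
step 9: q <- 5                       {0,1,2,3,4,5,6,7}

Answer: 10 steps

q: 5,5,5,5,5,5,5,5
p: -5,-5,-5,-5,-5,-5,-5,-5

steps = 10; useful = 70; efficiency = 70/80 = 7/8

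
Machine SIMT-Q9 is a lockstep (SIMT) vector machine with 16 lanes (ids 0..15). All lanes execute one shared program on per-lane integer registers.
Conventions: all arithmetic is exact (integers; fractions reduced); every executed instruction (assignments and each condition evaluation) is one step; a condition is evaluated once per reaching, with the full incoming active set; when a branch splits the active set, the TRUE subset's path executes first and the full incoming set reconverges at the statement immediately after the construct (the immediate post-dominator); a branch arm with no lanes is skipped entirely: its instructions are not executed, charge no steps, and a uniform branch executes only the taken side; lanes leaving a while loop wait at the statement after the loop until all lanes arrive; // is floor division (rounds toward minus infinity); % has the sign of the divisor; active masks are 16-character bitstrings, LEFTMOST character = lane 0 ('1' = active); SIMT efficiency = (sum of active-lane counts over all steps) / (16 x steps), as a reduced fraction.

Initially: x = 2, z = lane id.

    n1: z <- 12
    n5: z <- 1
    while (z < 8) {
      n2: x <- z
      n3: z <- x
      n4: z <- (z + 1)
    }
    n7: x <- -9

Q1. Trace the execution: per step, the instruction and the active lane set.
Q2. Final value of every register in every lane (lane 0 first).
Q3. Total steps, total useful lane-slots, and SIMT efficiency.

step 0: z <- 12                      1111111111111111
step 1: z <- 1                       1111111111111111
step 2: eval (z < 8)                 1111111111111111
step 3: x <- z                       1111111111111111
step 4: z <- x                       1111111111111111
step 5: z <- (z + 1)                 1111111111111111
step 6: eval (z < 8)                 1111111111111111
step 7: x <- z                       1111111111111111
step 8: z <- x                       1111111111111111
step 9: z <- (z + 1)                 1111111111111111
step 10: eval (z < 8)                 1111111111111111
step 11: x <- z                       1111111111111111
step 12: z <- x                       1111111111111111
step 13: z <- (z + 1)                 1111111111111111
step 14: eval (z < 8)                 1111111111111111
step 15: x <- z                       1111111111111111
step 16: z <- x                       1111111111111111
step 17: z <- (z + 1)                 1111111111111111
step 18: eval (z < 8)                 1111111111111111
step 19: x <- z                       1111111111111111
step 20: z <- x                       1111111111111111
step 21: z <- (z + 1)                 1111111111111111
step 22: eval (z < 8)                 1111111111111111
step 23: x <- z                       1111111111111111
step 24: z <- x                       1111111111111111
step 25: z <- (z + 1)                 1111111111111111
step 26: eval (z < 8)                 1111111111111111
step 27: x <- z                       1111111111111111
step 28: z <- x                       1111111111111111
step 29: z <- (z + 1)                 1111111111111111
step 30: eval (z < 8)                 1111111111111111
step 31: x <- -9                      1111111111111111

Answer: 32 steps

x: -9,-9,-9,-9,-9,-9,-9,-9,-9,-9,-9,-9,-9,-9,-9,-9
z: 8,8,8,8,8,8,8,8,8,8,8,8,8,8,8,8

steps = 32; useful = 512; efficiency = 512/512 = 1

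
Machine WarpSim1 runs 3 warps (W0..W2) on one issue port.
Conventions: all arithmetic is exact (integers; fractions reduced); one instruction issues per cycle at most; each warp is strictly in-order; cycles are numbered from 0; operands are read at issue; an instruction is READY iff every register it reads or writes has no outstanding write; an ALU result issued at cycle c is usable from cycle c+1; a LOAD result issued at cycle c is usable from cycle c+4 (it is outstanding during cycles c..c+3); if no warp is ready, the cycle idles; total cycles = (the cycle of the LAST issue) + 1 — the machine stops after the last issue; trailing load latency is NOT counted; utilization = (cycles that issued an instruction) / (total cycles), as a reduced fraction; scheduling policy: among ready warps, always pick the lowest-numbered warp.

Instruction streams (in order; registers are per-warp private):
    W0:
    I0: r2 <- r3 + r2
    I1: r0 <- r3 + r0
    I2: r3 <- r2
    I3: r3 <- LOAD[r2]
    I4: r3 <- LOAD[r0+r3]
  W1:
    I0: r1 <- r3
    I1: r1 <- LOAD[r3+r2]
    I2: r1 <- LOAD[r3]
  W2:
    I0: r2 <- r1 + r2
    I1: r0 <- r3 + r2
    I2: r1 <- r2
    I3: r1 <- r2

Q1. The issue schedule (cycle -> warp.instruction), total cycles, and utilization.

cycle 0: W0.I0
cycle 1: W0.I1
cycle 2: W0.I2
cycle 3: W0.I3
cycle 4: W1.I0
cycle 5: W1.I1
cycle 6: W2.I0
cycle 7: W0.I4
cycle 8: W2.I1
cycle 9: W1.I2
cycle 10: W2.I2
cycle 11: W2.I3

Answer: 12 cycles, utilization 1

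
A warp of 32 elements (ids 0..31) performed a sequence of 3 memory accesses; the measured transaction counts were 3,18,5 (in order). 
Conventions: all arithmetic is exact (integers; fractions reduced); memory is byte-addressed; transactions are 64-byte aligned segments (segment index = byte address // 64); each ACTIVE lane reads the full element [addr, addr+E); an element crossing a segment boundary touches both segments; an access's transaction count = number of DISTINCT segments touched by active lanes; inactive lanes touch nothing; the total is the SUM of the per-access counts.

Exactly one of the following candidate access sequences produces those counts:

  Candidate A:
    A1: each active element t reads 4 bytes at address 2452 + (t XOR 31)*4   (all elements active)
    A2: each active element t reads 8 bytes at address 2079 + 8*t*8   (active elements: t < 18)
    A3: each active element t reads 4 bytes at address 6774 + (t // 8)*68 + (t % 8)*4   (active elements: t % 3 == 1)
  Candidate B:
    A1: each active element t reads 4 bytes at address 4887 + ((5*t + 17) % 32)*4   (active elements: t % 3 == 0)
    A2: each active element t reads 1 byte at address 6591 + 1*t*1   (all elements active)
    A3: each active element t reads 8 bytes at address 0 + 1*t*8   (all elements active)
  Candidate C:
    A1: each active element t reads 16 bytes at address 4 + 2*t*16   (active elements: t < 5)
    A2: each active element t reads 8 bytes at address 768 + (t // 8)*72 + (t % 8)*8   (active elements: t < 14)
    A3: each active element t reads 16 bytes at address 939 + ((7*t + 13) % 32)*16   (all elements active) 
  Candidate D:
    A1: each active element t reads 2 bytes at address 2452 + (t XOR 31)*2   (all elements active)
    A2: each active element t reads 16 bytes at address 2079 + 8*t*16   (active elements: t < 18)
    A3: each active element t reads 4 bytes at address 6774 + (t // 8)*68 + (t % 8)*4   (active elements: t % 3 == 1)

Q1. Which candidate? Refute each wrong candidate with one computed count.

B: A2 gives 2 transactions, not 18
C: A2 gives 2 transactions, not 18
D: A1 gives 2 transactions, not 3
A: all counts match (3,18,5)

Answer: A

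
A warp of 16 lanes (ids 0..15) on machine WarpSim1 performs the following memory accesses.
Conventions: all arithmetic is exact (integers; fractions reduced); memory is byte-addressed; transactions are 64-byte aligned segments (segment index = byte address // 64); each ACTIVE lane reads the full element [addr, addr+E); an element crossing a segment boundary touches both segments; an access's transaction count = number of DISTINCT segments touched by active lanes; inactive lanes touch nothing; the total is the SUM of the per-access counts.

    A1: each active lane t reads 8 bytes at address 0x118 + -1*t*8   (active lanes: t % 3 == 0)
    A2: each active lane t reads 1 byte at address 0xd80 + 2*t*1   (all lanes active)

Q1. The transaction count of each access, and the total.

A1: 3 transactions
A2: 1 transaction

Answer: 3,1; total 4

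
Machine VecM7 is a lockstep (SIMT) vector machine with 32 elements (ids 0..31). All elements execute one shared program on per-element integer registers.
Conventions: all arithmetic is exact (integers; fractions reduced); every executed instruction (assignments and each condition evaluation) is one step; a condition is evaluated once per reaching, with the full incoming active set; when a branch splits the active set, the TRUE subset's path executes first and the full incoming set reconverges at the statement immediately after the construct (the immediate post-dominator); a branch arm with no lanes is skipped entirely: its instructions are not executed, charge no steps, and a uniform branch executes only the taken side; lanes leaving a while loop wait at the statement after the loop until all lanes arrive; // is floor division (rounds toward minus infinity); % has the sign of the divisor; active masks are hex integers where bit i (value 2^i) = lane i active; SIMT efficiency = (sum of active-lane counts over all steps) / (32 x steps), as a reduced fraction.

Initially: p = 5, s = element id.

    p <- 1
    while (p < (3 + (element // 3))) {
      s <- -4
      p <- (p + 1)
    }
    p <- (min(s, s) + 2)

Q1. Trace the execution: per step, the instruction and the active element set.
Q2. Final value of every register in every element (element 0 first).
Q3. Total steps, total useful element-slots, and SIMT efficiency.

step 0: p <- 1                       0xffffffff
step 1: eval (p < (3 + (element // 3))) 0xffffffff
step 2: s <- -4                      0xffffffff
step 3: p <- (p + 1)                 0xffffffff
step 4: eval (p < (3 + (element // 3))) 0xffffffff
step 5: s <- -4                      0xffffffff
step 6: p <- (p + 1)                 0xffffffff
step 7: eval (p < (3 + (element // 3))) 0xffffffff
step 8: s <- -4                      0xfffffff8
step 9: p <- (p + 1)                 0xfffffff8
step 10: eval (p < (3 + (element // 3))) 0xfffffff8
step 11: s <- -4                      0xffffffc0
step 12: p <- (p + 1)                 0xffffffc0
step 13: eval (p < (3 + (element // 3))) 0xffffffc0
step 14: s <- -4                      0xfffffe00
step 15: p <- (p + 1)                 0xfffffe00
step 16: eval (p < (3 + (element // 3))) 0xfffffe00
step 17: s <- -4                      0xfffff000
step 18: p <- (p + 1)                 0xfffff000
step 19: eval (p < (3 + (element // 3))) 0xfffff000
step 20: s <- -4                      0xffff8000
step 21: p <- (p + 1)                 0xffff8000
step 22: eval (p < (3 + (element // 3))) 0xffff8000
step 23: s <- -4                      0xfffc0000
step 24: p <- (p + 1)                 0xfffc0000
step 25: eval (p < (3 + (element // 3))) 0xfffc0000
step 26: s <- -4                      0xffe00000
step 27: p <- (p + 1)                 0xffe00000
step 28: eval (p < (3 + (element // 3))) 0xffe00000
step 29: s <- -4                      0xff000000
step 30: p <- (p + 1)                 0xff000000
step 31: eval (p < (3 + (element // 3))) 0xff000000
step 32: s <- -4                      0xf8000000
step 33: p <- (p + 1)                 0xf8000000
step 34: eval (p < (3 + (element // 3))) 0xf8000000
step 35: s <- -4                      0xc0000000
step 36: p <- (p + 1)                 0xc0000000
step 37: eval (p < (3 + (element // 3))) 0xc0000000
step 38: p <- (min(s, s) + 2)         0xffffffff

Answer: 39 steps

p: -2,-2,-2,-2,-2,-2,-2,-2,-2,-2,-2,-2,-2,-2,-2,-2,-2,-2,-2,-2,-2,-2,-2,-2,-2,-2,-2,-2,-2,-2,-2,-2
s: -4,-4,-4,-4,-4,-4,-4,-4,-4,-4,-4,-4,-4,-4,-4,-4,-4,-4,-4,-4,-4,-4,-4,-4,-4,-4,-4,-4,-4,-4,-4,-4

steps = 39; useful = 753; efficiency = 753/1248 = 251/416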